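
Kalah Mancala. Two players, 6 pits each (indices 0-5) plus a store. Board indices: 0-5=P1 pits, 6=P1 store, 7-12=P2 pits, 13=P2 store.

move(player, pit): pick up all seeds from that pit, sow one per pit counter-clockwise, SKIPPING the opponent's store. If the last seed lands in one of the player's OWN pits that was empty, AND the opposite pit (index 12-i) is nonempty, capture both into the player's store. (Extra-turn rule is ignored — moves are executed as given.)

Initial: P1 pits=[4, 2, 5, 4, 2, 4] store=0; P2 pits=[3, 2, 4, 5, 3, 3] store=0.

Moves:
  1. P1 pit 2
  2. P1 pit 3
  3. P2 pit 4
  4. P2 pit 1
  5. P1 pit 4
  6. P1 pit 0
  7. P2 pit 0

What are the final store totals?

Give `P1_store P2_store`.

Answer: 3 5

Derivation:
Move 1: P1 pit2 -> P1=[4,2,0,5,3,5](1) P2=[4,2,4,5,3,3](0)
Move 2: P1 pit3 -> P1=[4,2,0,0,4,6](2) P2=[5,3,4,5,3,3](0)
Move 3: P2 pit4 -> P1=[5,2,0,0,4,6](2) P2=[5,3,4,5,0,4](1)
Move 4: P2 pit1 -> P1=[5,0,0,0,4,6](2) P2=[5,0,5,6,0,4](4)
Move 5: P1 pit4 -> P1=[5,0,0,0,0,7](3) P2=[6,1,5,6,0,4](4)
Move 6: P1 pit0 -> P1=[0,1,1,1,1,8](3) P2=[6,1,5,6,0,4](4)
Move 7: P2 pit0 -> P1=[0,1,1,1,1,8](3) P2=[0,2,6,7,1,5](5)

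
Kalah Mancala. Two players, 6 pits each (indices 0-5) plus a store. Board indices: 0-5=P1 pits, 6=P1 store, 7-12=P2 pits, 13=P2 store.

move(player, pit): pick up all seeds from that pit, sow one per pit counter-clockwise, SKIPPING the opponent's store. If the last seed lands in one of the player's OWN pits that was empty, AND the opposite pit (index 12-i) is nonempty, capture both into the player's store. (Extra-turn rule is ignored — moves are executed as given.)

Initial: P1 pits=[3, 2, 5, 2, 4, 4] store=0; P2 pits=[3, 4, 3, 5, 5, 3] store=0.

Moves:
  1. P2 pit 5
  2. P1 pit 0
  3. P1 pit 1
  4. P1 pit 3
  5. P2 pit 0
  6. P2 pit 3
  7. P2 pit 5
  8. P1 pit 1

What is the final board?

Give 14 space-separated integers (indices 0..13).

Move 1: P2 pit5 -> P1=[4,3,5,2,4,4](0) P2=[3,4,3,5,5,0](1)
Move 2: P1 pit0 -> P1=[0,4,6,3,5,4](0) P2=[3,4,3,5,5,0](1)
Move 3: P1 pit1 -> P1=[0,0,7,4,6,5](0) P2=[3,4,3,5,5,0](1)
Move 4: P1 pit3 -> P1=[0,0,7,0,7,6](1) P2=[4,4,3,5,5,0](1)
Move 5: P2 pit0 -> P1=[0,0,7,0,7,6](1) P2=[0,5,4,6,6,0](1)
Move 6: P2 pit3 -> P1=[1,1,8,0,7,6](1) P2=[0,5,4,0,7,1](2)
Move 7: P2 pit5 -> P1=[1,1,8,0,7,6](1) P2=[0,5,4,0,7,0](3)
Move 8: P1 pit1 -> P1=[1,0,9,0,7,6](1) P2=[0,5,4,0,7,0](3)

Answer: 1 0 9 0 7 6 1 0 5 4 0 7 0 3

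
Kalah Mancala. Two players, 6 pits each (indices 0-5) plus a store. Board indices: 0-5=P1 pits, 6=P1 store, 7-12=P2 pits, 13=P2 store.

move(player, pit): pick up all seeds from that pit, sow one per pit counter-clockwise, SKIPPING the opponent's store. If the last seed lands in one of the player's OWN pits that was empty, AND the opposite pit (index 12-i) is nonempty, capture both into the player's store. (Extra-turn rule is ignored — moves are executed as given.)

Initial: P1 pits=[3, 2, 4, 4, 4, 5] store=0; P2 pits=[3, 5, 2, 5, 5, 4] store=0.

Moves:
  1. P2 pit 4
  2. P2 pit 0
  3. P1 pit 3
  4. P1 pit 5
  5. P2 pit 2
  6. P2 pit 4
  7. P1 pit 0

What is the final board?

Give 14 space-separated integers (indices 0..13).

Move 1: P2 pit4 -> P1=[4,3,5,4,4,5](0) P2=[3,5,2,5,0,5](1)
Move 2: P2 pit0 -> P1=[4,3,5,4,4,5](0) P2=[0,6,3,6,0,5](1)
Move 3: P1 pit3 -> P1=[4,3,5,0,5,6](1) P2=[1,6,3,6,0,5](1)
Move 4: P1 pit5 -> P1=[4,3,5,0,5,0](2) P2=[2,7,4,7,1,5](1)
Move 5: P2 pit2 -> P1=[4,3,5,0,5,0](2) P2=[2,7,0,8,2,6](2)
Move 6: P2 pit4 -> P1=[4,3,5,0,5,0](2) P2=[2,7,0,8,0,7](3)
Move 7: P1 pit0 -> P1=[0,4,6,1,6,0](2) P2=[2,7,0,8,0,7](3)

Answer: 0 4 6 1 6 0 2 2 7 0 8 0 7 3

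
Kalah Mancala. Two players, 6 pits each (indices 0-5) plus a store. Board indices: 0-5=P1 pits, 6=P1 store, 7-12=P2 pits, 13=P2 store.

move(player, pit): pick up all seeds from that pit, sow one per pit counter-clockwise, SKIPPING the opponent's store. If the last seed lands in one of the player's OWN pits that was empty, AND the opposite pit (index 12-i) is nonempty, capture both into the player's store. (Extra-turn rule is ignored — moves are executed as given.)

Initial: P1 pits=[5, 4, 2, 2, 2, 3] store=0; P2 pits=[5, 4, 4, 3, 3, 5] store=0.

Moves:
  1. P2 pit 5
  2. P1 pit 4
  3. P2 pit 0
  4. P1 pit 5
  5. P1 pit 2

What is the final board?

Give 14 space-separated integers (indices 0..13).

Move 1: P2 pit5 -> P1=[6,5,3,3,2,3](0) P2=[5,4,4,3,3,0](1)
Move 2: P1 pit4 -> P1=[6,5,3,3,0,4](1) P2=[5,4,4,3,3,0](1)
Move 3: P2 pit0 -> P1=[0,5,3,3,0,4](1) P2=[0,5,5,4,4,0](8)
Move 4: P1 pit5 -> P1=[0,5,3,3,0,0](2) P2=[1,6,6,4,4,0](8)
Move 5: P1 pit2 -> P1=[0,5,0,4,1,0](4) P2=[0,6,6,4,4,0](8)

Answer: 0 5 0 4 1 0 4 0 6 6 4 4 0 8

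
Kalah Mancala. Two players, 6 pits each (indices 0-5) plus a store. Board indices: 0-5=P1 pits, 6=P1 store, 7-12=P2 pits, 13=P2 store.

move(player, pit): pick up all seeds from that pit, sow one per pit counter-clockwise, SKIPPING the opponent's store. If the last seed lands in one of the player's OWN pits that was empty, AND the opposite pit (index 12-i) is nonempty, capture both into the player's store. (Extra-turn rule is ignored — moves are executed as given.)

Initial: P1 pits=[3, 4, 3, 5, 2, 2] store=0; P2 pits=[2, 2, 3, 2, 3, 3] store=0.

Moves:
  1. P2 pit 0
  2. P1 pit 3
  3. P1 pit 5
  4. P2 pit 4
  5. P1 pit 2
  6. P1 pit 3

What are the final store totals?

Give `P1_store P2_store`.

Answer: 5 1

Derivation:
Move 1: P2 pit0 -> P1=[3,4,3,5,2,2](0) P2=[0,3,4,2,3,3](0)
Move 2: P1 pit3 -> P1=[3,4,3,0,3,3](1) P2=[1,4,4,2,3,3](0)
Move 3: P1 pit5 -> P1=[3,4,3,0,3,0](2) P2=[2,5,4,2,3,3](0)
Move 4: P2 pit4 -> P1=[4,4,3,0,3,0](2) P2=[2,5,4,2,0,4](1)
Move 5: P1 pit2 -> P1=[4,4,0,1,4,0](5) P2=[0,5,4,2,0,4](1)
Move 6: P1 pit3 -> P1=[4,4,0,0,5,0](5) P2=[0,5,4,2,0,4](1)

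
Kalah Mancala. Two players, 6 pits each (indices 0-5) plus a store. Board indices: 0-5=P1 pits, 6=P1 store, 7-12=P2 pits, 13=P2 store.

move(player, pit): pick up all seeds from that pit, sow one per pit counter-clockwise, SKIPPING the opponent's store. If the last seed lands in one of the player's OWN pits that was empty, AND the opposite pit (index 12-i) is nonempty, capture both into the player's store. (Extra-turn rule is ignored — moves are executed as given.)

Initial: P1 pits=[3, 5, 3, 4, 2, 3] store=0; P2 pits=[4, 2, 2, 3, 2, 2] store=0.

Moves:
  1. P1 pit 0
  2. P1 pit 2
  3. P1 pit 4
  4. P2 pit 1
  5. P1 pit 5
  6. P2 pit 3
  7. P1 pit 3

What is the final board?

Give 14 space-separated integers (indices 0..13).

Answer: 1 7 0 0 1 1 4 7 2 5 0 3 3 1

Derivation:
Move 1: P1 pit0 -> P1=[0,6,4,5,2,3](0) P2=[4,2,2,3,2,2](0)
Move 2: P1 pit2 -> P1=[0,6,0,6,3,4](1) P2=[4,2,2,3,2,2](0)
Move 3: P1 pit4 -> P1=[0,6,0,6,0,5](2) P2=[5,2,2,3,2,2](0)
Move 4: P2 pit1 -> P1=[0,6,0,6,0,5](2) P2=[5,0,3,4,2,2](0)
Move 5: P1 pit5 -> P1=[0,6,0,6,0,0](3) P2=[6,1,4,5,2,2](0)
Move 6: P2 pit3 -> P1=[1,7,0,6,0,0](3) P2=[6,1,4,0,3,3](1)
Move 7: P1 pit3 -> P1=[1,7,0,0,1,1](4) P2=[7,2,5,0,3,3](1)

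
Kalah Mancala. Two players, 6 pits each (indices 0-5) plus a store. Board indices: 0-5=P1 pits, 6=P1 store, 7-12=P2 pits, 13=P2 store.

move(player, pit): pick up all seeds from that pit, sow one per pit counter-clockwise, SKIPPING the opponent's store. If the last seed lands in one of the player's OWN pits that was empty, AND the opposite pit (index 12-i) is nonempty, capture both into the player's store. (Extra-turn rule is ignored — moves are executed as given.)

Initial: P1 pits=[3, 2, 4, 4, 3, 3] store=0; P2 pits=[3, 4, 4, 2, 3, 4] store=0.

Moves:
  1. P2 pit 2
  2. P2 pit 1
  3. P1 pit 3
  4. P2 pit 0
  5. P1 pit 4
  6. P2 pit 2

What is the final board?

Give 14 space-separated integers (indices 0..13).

Move 1: P2 pit2 -> P1=[3,2,4,4,3,3](0) P2=[3,4,0,3,4,5](1)
Move 2: P2 pit1 -> P1=[3,2,4,4,3,3](0) P2=[3,0,1,4,5,6](1)
Move 3: P1 pit3 -> P1=[3,2,4,0,4,4](1) P2=[4,0,1,4,5,6](1)
Move 4: P2 pit0 -> P1=[3,2,4,0,4,4](1) P2=[0,1,2,5,6,6](1)
Move 5: P1 pit4 -> P1=[3,2,4,0,0,5](2) P2=[1,2,2,5,6,6](1)
Move 6: P2 pit2 -> P1=[3,2,4,0,0,5](2) P2=[1,2,0,6,7,6](1)

Answer: 3 2 4 0 0 5 2 1 2 0 6 7 6 1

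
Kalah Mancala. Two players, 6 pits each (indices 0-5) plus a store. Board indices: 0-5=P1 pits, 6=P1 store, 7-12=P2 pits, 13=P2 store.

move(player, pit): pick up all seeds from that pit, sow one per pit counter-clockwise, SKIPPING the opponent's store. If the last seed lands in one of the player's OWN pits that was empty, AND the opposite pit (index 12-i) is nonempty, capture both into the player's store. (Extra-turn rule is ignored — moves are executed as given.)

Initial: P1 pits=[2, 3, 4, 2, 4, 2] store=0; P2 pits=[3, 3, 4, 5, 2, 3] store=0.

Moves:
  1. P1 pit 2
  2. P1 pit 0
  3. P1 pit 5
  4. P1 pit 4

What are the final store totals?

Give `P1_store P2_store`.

Answer: 9 0

Derivation:
Move 1: P1 pit2 -> P1=[2,3,0,3,5,3](1) P2=[3,3,4,5,2,3](0)
Move 2: P1 pit0 -> P1=[0,4,0,3,5,3](7) P2=[3,3,4,0,2,3](0)
Move 3: P1 pit5 -> P1=[0,4,0,3,5,0](8) P2=[4,4,4,0,2,3](0)
Move 4: P1 pit4 -> P1=[0,4,0,3,0,1](9) P2=[5,5,5,0,2,3](0)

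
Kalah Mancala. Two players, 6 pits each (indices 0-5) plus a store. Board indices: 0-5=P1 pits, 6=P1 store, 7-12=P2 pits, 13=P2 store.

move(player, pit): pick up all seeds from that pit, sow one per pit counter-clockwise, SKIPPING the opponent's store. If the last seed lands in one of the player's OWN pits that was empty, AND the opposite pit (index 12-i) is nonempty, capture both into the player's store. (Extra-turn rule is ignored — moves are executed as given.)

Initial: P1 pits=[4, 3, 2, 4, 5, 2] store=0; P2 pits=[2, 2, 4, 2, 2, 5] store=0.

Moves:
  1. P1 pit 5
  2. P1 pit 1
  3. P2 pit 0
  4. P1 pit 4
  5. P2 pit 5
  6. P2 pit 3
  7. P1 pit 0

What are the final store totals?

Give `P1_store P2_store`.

Answer: 3 2

Derivation:
Move 1: P1 pit5 -> P1=[4,3,2,4,5,0](1) P2=[3,2,4,2,2,5](0)
Move 2: P1 pit1 -> P1=[4,0,3,5,6,0](1) P2=[3,2,4,2,2,5](0)
Move 3: P2 pit0 -> P1=[4,0,3,5,6,0](1) P2=[0,3,5,3,2,5](0)
Move 4: P1 pit4 -> P1=[4,0,3,5,0,1](2) P2=[1,4,6,4,2,5](0)
Move 5: P2 pit5 -> P1=[5,1,4,6,0,1](2) P2=[1,4,6,4,2,0](1)
Move 6: P2 pit3 -> P1=[6,1,4,6,0,1](2) P2=[1,4,6,0,3,1](2)
Move 7: P1 pit0 -> P1=[0,2,5,7,1,2](3) P2=[1,4,6,0,3,1](2)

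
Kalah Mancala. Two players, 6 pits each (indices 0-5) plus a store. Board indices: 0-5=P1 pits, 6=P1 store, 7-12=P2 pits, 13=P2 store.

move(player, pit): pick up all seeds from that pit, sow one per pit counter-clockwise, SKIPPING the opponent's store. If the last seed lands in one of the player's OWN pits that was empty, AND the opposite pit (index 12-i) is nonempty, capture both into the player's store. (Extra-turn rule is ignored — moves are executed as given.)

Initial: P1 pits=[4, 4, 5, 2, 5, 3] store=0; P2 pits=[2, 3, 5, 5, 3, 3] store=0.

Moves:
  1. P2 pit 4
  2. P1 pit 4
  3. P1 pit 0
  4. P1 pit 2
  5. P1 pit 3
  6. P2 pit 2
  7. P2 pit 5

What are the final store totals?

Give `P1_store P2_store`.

Move 1: P2 pit4 -> P1=[5,4,5,2,5,3](0) P2=[2,3,5,5,0,4](1)
Move 2: P1 pit4 -> P1=[5,4,5,2,0,4](1) P2=[3,4,6,5,0,4](1)
Move 3: P1 pit0 -> P1=[0,5,6,3,1,5](1) P2=[3,4,6,5,0,4](1)
Move 4: P1 pit2 -> P1=[0,5,0,4,2,6](2) P2=[4,5,6,5,0,4](1)
Move 5: P1 pit3 -> P1=[0,5,0,0,3,7](3) P2=[5,5,6,5,0,4](1)
Move 6: P2 pit2 -> P1=[1,6,0,0,3,7](3) P2=[5,5,0,6,1,5](2)
Move 7: P2 pit5 -> P1=[2,7,1,1,3,7](3) P2=[5,5,0,6,1,0](3)

Answer: 3 3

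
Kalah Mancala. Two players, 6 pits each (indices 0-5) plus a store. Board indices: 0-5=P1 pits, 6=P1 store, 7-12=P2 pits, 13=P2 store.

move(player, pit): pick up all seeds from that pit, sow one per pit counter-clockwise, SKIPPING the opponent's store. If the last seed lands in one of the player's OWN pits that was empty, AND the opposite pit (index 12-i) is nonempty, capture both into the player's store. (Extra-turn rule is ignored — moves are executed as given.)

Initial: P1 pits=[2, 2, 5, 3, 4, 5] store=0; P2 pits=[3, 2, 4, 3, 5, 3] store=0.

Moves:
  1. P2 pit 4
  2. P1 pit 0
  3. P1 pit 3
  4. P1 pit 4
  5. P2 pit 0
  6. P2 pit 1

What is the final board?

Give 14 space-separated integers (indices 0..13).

Answer: 0 4 7 0 0 7 2 0 0 7 5 2 6 1

Derivation:
Move 1: P2 pit4 -> P1=[3,3,6,3,4,5](0) P2=[3,2,4,3,0,4](1)
Move 2: P1 pit0 -> P1=[0,4,7,4,4,5](0) P2=[3,2,4,3,0,4](1)
Move 3: P1 pit3 -> P1=[0,4,7,0,5,6](1) P2=[4,2,4,3,0,4](1)
Move 4: P1 pit4 -> P1=[0,4,7,0,0,7](2) P2=[5,3,5,3,0,4](1)
Move 5: P2 pit0 -> P1=[0,4,7,0,0,7](2) P2=[0,4,6,4,1,5](1)
Move 6: P2 pit1 -> P1=[0,4,7,0,0,7](2) P2=[0,0,7,5,2,6](1)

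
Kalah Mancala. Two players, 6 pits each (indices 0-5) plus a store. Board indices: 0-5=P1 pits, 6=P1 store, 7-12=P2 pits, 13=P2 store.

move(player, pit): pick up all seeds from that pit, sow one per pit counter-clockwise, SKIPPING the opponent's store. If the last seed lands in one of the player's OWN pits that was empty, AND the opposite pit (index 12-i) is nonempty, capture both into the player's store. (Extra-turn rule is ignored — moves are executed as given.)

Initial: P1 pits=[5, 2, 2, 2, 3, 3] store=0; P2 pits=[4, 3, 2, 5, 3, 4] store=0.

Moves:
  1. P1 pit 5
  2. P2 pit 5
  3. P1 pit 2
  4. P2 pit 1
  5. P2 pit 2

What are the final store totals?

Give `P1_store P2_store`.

Answer: 7 8

Derivation:
Move 1: P1 pit5 -> P1=[5,2,2,2,3,0](1) P2=[5,4,2,5,3,4](0)
Move 2: P2 pit5 -> P1=[6,3,3,2,3,0](1) P2=[5,4,2,5,3,0](1)
Move 3: P1 pit2 -> P1=[6,3,0,3,4,0](7) P2=[0,4,2,5,3,0](1)
Move 4: P2 pit1 -> P1=[0,3,0,3,4,0](7) P2=[0,0,3,6,4,0](8)
Move 5: P2 pit2 -> P1=[0,3,0,3,4,0](7) P2=[0,0,0,7,5,1](8)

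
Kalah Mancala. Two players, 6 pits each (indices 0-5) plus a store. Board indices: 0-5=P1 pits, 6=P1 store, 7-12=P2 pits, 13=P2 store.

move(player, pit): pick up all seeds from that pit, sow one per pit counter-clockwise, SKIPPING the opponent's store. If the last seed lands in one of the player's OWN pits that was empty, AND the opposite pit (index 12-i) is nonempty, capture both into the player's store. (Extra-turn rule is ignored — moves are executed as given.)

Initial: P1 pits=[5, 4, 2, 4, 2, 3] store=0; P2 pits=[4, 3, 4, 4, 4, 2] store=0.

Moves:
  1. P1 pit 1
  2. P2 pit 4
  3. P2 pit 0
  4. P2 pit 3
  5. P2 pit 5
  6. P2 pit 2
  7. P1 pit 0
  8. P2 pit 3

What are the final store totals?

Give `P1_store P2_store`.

Answer: 1 6

Derivation:
Move 1: P1 pit1 -> P1=[5,0,3,5,3,4](0) P2=[4,3,4,4,4,2](0)
Move 2: P2 pit4 -> P1=[6,1,3,5,3,4](0) P2=[4,3,4,4,0,3](1)
Move 3: P2 pit0 -> P1=[6,0,3,5,3,4](0) P2=[0,4,5,5,0,3](3)
Move 4: P2 pit3 -> P1=[7,1,3,5,3,4](0) P2=[0,4,5,0,1,4](4)
Move 5: P2 pit5 -> P1=[8,2,4,5,3,4](0) P2=[0,4,5,0,1,0](5)
Move 6: P2 pit2 -> P1=[9,2,4,5,3,4](0) P2=[0,4,0,1,2,1](6)
Move 7: P1 pit0 -> P1=[0,3,5,6,4,5](1) P2=[1,5,1,1,2,1](6)
Move 8: P2 pit3 -> P1=[0,3,5,6,4,5](1) P2=[1,5,1,0,3,1](6)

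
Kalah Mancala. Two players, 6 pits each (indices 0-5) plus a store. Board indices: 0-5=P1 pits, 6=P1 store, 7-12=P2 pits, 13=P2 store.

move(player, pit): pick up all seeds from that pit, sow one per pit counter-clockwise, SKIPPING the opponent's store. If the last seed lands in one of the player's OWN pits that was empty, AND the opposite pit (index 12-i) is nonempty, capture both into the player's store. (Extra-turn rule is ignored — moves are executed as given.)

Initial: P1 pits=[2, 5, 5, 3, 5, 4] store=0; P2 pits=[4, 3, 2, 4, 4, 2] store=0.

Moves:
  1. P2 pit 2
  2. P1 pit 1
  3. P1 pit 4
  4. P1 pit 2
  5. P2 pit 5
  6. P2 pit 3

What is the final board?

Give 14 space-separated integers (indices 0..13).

Move 1: P2 pit2 -> P1=[2,5,5,3,5,4](0) P2=[4,3,0,5,5,2](0)
Move 2: P1 pit1 -> P1=[2,0,6,4,6,5](1) P2=[4,3,0,5,5,2](0)
Move 3: P1 pit4 -> P1=[2,0,6,4,0,6](2) P2=[5,4,1,6,5,2](0)
Move 4: P1 pit2 -> P1=[2,0,0,5,1,7](3) P2=[6,5,1,6,5,2](0)
Move 5: P2 pit5 -> P1=[3,0,0,5,1,7](3) P2=[6,5,1,6,5,0](1)
Move 6: P2 pit3 -> P1=[4,1,1,5,1,7](3) P2=[6,5,1,0,6,1](2)

Answer: 4 1 1 5 1 7 3 6 5 1 0 6 1 2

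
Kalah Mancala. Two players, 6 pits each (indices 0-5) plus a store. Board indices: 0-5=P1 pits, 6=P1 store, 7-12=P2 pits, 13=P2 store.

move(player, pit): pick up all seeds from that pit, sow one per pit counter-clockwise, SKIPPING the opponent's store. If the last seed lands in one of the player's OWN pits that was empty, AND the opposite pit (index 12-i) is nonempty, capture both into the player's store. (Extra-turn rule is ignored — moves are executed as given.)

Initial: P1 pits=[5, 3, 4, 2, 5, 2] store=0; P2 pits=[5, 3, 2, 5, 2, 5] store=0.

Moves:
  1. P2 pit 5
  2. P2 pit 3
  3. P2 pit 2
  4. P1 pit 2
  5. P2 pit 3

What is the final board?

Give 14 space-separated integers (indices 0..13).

Move 1: P2 pit5 -> P1=[6,4,5,3,5,2](0) P2=[5,3,2,5,2,0](1)
Move 2: P2 pit3 -> P1=[7,5,5,3,5,2](0) P2=[5,3,2,0,3,1](2)
Move 3: P2 pit2 -> P1=[7,5,5,3,5,2](0) P2=[5,3,0,1,4,1](2)
Move 4: P1 pit2 -> P1=[7,5,0,4,6,3](1) P2=[6,3,0,1,4,1](2)
Move 5: P2 pit3 -> P1=[7,5,0,4,6,3](1) P2=[6,3,0,0,5,1](2)

Answer: 7 5 0 4 6 3 1 6 3 0 0 5 1 2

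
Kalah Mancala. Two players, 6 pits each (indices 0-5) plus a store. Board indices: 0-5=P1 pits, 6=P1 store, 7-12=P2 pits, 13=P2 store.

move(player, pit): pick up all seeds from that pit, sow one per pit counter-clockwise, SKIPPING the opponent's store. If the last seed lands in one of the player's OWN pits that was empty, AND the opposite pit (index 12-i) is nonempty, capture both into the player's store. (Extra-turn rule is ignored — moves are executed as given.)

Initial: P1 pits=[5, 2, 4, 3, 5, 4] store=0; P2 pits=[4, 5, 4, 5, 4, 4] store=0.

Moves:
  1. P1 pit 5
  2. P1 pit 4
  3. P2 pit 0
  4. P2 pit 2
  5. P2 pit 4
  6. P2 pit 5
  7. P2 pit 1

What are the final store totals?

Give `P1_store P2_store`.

Move 1: P1 pit5 -> P1=[5,2,4,3,5,0](1) P2=[5,6,5,5,4,4](0)
Move 2: P1 pit4 -> P1=[5,2,4,3,0,1](2) P2=[6,7,6,5,4,4](0)
Move 3: P2 pit0 -> P1=[5,2,4,3,0,1](2) P2=[0,8,7,6,5,5](1)
Move 4: P2 pit2 -> P1=[6,3,5,3,0,1](2) P2=[0,8,0,7,6,6](2)
Move 5: P2 pit4 -> P1=[7,4,6,4,0,1](2) P2=[0,8,0,7,0,7](3)
Move 6: P2 pit5 -> P1=[8,5,7,5,1,2](2) P2=[0,8,0,7,0,0](4)
Move 7: P2 pit1 -> P1=[9,6,8,5,1,2](2) P2=[0,0,1,8,1,1](5)

Answer: 2 5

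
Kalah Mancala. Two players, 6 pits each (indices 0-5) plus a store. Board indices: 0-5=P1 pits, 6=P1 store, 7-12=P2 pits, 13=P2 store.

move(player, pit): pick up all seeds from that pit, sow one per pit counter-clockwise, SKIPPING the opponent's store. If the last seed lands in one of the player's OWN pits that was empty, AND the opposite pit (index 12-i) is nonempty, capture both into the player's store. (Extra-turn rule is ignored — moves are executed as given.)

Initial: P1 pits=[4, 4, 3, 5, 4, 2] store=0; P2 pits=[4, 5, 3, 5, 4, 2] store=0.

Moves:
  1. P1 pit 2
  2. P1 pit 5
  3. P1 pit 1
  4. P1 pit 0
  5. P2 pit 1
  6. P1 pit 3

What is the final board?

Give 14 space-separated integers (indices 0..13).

Move 1: P1 pit2 -> P1=[4,4,0,6,5,3](0) P2=[4,5,3,5,4,2](0)
Move 2: P1 pit5 -> P1=[4,4,0,6,5,0](1) P2=[5,6,3,5,4,2](0)
Move 3: P1 pit1 -> P1=[4,0,1,7,6,0](7) P2=[0,6,3,5,4,2](0)
Move 4: P1 pit0 -> P1=[0,1,2,8,7,0](7) P2=[0,6,3,5,4,2](0)
Move 5: P2 pit1 -> P1=[1,1,2,8,7,0](7) P2=[0,0,4,6,5,3](1)
Move 6: P1 pit3 -> P1=[1,1,2,0,8,1](8) P2=[1,1,5,7,6,3](1)

Answer: 1 1 2 0 8 1 8 1 1 5 7 6 3 1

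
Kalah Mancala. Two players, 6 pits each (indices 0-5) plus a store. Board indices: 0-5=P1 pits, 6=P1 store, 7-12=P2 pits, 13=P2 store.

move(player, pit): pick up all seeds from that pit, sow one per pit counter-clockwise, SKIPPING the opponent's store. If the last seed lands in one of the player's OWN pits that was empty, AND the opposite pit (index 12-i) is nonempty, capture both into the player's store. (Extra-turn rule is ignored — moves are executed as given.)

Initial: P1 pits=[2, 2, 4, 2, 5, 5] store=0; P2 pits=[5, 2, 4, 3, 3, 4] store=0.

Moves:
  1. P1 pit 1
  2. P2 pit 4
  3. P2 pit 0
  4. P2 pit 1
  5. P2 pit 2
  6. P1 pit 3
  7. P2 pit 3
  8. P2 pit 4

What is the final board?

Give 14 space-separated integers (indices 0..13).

Move 1: P1 pit1 -> P1=[2,0,5,3,5,5](0) P2=[5,2,4,3,3,4](0)
Move 2: P2 pit4 -> P1=[3,0,5,3,5,5](0) P2=[5,2,4,3,0,5](1)
Move 3: P2 pit0 -> P1=[3,0,5,3,5,5](0) P2=[0,3,5,4,1,6](1)
Move 4: P2 pit1 -> P1=[3,0,5,3,5,5](0) P2=[0,0,6,5,2,6](1)
Move 5: P2 pit2 -> P1=[4,1,5,3,5,5](0) P2=[0,0,0,6,3,7](2)
Move 6: P1 pit3 -> P1=[4,1,5,0,6,6](1) P2=[0,0,0,6,3,7](2)
Move 7: P2 pit3 -> P1=[5,2,6,0,6,6](1) P2=[0,0,0,0,4,8](3)
Move 8: P2 pit4 -> P1=[6,3,6,0,6,6](1) P2=[0,0,0,0,0,9](4)

Answer: 6 3 6 0 6 6 1 0 0 0 0 0 9 4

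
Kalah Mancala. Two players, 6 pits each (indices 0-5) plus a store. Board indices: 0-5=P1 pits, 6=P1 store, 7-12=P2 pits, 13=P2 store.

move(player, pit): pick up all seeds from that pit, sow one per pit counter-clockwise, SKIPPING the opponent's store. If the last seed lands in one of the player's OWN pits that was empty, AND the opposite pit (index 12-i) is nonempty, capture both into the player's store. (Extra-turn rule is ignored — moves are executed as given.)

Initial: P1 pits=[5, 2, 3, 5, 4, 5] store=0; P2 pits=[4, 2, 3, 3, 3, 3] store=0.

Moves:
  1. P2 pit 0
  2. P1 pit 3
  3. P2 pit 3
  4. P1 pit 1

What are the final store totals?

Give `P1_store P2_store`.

Move 1: P2 pit0 -> P1=[5,2,3,5,4,5](0) P2=[0,3,4,4,4,3](0)
Move 2: P1 pit3 -> P1=[5,2,3,0,5,6](1) P2=[1,4,4,4,4,3](0)
Move 3: P2 pit3 -> P1=[6,2,3,0,5,6](1) P2=[1,4,4,0,5,4](1)
Move 4: P1 pit1 -> P1=[6,0,4,0,5,6](6) P2=[1,4,0,0,5,4](1)

Answer: 6 1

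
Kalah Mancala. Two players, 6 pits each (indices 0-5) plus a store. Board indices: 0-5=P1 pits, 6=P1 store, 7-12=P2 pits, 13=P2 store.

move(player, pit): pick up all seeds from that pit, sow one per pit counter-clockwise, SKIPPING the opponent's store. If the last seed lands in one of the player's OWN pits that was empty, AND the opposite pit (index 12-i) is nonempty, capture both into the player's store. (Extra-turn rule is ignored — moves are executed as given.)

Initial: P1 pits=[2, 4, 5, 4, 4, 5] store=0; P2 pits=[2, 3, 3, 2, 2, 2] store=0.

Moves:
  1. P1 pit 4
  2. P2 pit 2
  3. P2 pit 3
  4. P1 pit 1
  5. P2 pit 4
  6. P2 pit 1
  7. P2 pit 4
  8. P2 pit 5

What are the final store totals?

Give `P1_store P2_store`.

Answer: 1 3

Derivation:
Move 1: P1 pit4 -> P1=[2,4,5,4,0,6](1) P2=[3,4,3,2,2,2](0)
Move 2: P2 pit2 -> P1=[2,4,5,4,0,6](1) P2=[3,4,0,3,3,3](0)
Move 3: P2 pit3 -> P1=[2,4,5,4,0,6](1) P2=[3,4,0,0,4,4](1)
Move 4: P1 pit1 -> P1=[2,0,6,5,1,7](1) P2=[3,4,0,0,4,4](1)
Move 5: P2 pit4 -> P1=[3,1,6,5,1,7](1) P2=[3,4,0,0,0,5](2)
Move 6: P2 pit1 -> P1=[3,1,6,5,1,7](1) P2=[3,0,1,1,1,6](2)
Move 7: P2 pit4 -> P1=[3,1,6,5,1,7](1) P2=[3,0,1,1,0,7](2)
Move 8: P2 pit5 -> P1=[4,2,7,6,2,8](1) P2=[3,0,1,1,0,0](3)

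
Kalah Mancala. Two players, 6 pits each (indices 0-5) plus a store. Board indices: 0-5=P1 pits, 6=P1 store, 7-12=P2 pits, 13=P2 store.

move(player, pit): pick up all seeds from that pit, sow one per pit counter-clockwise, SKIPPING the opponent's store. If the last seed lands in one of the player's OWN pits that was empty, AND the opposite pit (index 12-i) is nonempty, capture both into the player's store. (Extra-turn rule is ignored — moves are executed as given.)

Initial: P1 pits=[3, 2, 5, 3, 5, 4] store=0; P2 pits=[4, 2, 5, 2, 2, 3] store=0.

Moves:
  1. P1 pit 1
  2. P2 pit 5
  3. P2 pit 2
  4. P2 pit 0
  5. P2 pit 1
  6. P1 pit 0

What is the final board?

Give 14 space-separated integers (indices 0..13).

Answer: 0 2 7 5 6 5 0 0 0 2 5 5 1 2

Derivation:
Move 1: P1 pit1 -> P1=[3,0,6,4,5,4](0) P2=[4,2,5,2,2,3](0)
Move 2: P2 pit5 -> P1=[4,1,6,4,5,4](0) P2=[4,2,5,2,2,0](1)
Move 3: P2 pit2 -> P1=[5,1,6,4,5,4](0) P2=[4,2,0,3,3,1](2)
Move 4: P2 pit0 -> P1=[5,1,6,4,5,4](0) P2=[0,3,1,4,4,1](2)
Move 5: P2 pit1 -> P1=[5,1,6,4,5,4](0) P2=[0,0,2,5,5,1](2)
Move 6: P1 pit0 -> P1=[0,2,7,5,6,5](0) P2=[0,0,2,5,5,1](2)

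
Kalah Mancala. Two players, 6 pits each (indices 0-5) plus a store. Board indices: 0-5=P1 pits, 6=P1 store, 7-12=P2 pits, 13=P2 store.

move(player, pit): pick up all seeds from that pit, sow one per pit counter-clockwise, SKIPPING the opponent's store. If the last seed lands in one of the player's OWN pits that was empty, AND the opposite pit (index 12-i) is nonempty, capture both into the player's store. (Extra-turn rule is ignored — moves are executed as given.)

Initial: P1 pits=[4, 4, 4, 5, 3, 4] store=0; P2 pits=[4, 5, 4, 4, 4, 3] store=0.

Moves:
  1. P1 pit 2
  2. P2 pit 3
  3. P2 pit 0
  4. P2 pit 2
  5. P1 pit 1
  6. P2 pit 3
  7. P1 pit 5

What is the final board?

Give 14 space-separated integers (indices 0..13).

Answer: 6 0 1 7 5 0 2 1 7 1 1 9 6 2

Derivation:
Move 1: P1 pit2 -> P1=[4,4,0,6,4,5](1) P2=[4,5,4,4,4,3](0)
Move 2: P2 pit3 -> P1=[5,4,0,6,4,5](1) P2=[4,5,4,0,5,4](1)
Move 3: P2 pit0 -> P1=[5,4,0,6,4,5](1) P2=[0,6,5,1,6,4](1)
Move 4: P2 pit2 -> P1=[6,4,0,6,4,5](1) P2=[0,6,0,2,7,5](2)
Move 5: P1 pit1 -> P1=[6,0,1,7,5,6](1) P2=[0,6,0,2,7,5](2)
Move 6: P2 pit3 -> P1=[6,0,1,7,5,6](1) P2=[0,6,0,0,8,6](2)
Move 7: P1 pit5 -> P1=[6,0,1,7,5,0](2) P2=[1,7,1,1,9,6](2)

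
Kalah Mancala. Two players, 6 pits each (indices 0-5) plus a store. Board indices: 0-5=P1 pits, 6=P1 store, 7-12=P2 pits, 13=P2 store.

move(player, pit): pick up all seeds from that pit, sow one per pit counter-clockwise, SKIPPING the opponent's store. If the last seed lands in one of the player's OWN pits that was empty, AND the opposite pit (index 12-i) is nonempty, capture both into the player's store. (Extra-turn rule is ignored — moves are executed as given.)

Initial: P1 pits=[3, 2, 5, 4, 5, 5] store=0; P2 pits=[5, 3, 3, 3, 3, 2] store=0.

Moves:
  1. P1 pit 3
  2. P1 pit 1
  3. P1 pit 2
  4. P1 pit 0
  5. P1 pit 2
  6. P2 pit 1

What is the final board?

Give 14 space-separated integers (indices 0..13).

Answer: 0 1 0 3 7 7 6 7 0 1 4 4 3 0

Derivation:
Move 1: P1 pit3 -> P1=[3,2,5,0,6,6](1) P2=[6,3,3,3,3,2](0)
Move 2: P1 pit1 -> P1=[3,0,6,0,6,6](5) P2=[6,3,0,3,3,2](0)
Move 3: P1 pit2 -> P1=[3,0,0,1,7,7](6) P2=[7,4,0,3,3,2](0)
Move 4: P1 pit0 -> P1=[0,1,1,2,7,7](6) P2=[7,4,0,3,3,2](0)
Move 5: P1 pit2 -> P1=[0,1,0,3,7,7](6) P2=[7,4,0,3,3,2](0)
Move 6: P2 pit1 -> P1=[0,1,0,3,7,7](6) P2=[7,0,1,4,4,3](0)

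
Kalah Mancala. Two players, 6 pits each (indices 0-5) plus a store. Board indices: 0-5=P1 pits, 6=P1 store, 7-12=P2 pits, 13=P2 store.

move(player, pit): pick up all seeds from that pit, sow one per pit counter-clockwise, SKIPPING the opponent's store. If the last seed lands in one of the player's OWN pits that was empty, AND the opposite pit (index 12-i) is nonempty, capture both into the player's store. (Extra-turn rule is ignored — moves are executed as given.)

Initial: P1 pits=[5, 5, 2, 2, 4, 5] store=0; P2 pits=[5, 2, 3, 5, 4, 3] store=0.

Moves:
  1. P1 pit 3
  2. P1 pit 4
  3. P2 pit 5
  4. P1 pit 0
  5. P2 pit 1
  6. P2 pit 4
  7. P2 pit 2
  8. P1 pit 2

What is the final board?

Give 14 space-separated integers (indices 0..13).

Answer: 2 8 0 2 2 9 3 6 0 0 7 1 2 3

Derivation:
Move 1: P1 pit3 -> P1=[5,5,2,0,5,6](0) P2=[5,2,3,5,4,3](0)
Move 2: P1 pit4 -> P1=[5,5,2,0,0,7](1) P2=[6,3,4,5,4,3](0)
Move 3: P2 pit5 -> P1=[6,6,2,0,0,7](1) P2=[6,3,4,5,4,0](1)
Move 4: P1 pit0 -> P1=[0,7,3,1,1,8](2) P2=[6,3,4,5,4,0](1)
Move 5: P2 pit1 -> P1=[0,7,3,1,1,8](2) P2=[6,0,5,6,5,0](1)
Move 6: P2 pit4 -> P1=[1,8,4,1,1,8](2) P2=[6,0,5,6,0,1](2)
Move 7: P2 pit2 -> P1=[2,8,4,1,1,8](2) P2=[6,0,0,7,1,2](3)
Move 8: P1 pit2 -> P1=[2,8,0,2,2,9](3) P2=[6,0,0,7,1,2](3)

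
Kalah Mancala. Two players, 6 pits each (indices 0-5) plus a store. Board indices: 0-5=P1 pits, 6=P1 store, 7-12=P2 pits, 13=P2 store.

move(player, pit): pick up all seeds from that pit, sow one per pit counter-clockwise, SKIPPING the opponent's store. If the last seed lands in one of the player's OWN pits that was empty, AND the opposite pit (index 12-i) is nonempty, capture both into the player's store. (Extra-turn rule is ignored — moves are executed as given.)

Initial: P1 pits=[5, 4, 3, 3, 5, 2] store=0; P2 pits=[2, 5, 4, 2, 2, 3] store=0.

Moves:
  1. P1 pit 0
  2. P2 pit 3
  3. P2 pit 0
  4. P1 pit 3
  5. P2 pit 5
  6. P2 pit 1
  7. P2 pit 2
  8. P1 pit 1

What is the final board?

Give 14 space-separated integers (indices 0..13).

Move 1: P1 pit0 -> P1=[0,5,4,4,6,3](0) P2=[2,5,4,2,2,3](0)
Move 2: P2 pit3 -> P1=[0,5,4,4,6,3](0) P2=[2,5,4,0,3,4](0)
Move 3: P2 pit0 -> P1=[0,5,4,4,6,3](0) P2=[0,6,5,0,3,4](0)
Move 4: P1 pit3 -> P1=[0,5,4,0,7,4](1) P2=[1,6,5,0,3,4](0)
Move 5: P2 pit5 -> P1=[1,6,5,0,7,4](1) P2=[1,6,5,0,3,0](1)
Move 6: P2 pit1 -> P1=[2,6,5,0,7,4](1) P2=[1,0,6,1,4,1](2)
Move 7: P2 pit2 -> P1=[3,7,5,0,7,4](1) P2=[1,0,0,2,5,2](3)
Move 8: P1 pit1 -> P1=[3,0,6,1,8,5](2) P2=[2,1,0,2,5,2](3)

Answer: 3 0 6 1 8 5 2 2 1 0 2 5 2 3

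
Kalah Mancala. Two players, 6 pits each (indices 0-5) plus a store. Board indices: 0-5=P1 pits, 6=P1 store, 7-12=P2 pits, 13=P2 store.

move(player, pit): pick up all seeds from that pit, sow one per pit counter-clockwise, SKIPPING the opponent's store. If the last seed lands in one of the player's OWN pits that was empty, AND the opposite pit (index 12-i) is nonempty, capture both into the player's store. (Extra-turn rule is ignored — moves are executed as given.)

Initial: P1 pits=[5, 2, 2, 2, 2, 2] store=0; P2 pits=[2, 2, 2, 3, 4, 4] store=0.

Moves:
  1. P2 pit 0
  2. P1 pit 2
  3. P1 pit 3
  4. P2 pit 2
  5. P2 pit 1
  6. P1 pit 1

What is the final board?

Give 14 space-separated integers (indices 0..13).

Answer: 5 0 1 0 4 3 3 0 0 0 5 6 5 0

Derivation:
Move 1: P2 pit0 -> P1=[5,2,2,2,2,2](0) P2=[0,3,3,3,4,4](0)
Move 2: P1 pit2 -> P1=[5,2,0,3,3,2](0) P2=[0,3,3,3,4,4](0)
Move 3: P1 pit3 -> P1=[5,2,0,0,4,3](1) P2=[0,3,3,3,4,4](0)
Move 4: P2 pit2 -> P1=[5,2,0,0,4,3](1) P2=[0,3,0,4,5,5](0)
Move 5: P2 pit1 -> P1=[5,2,0,0,4,3](1) P2=[0,0,1,5,6,5](0)
Move 6: P1 pit1 -> P1=[5,0,1,0,4,3](3) P2=[0,0,0,5,6,5](0)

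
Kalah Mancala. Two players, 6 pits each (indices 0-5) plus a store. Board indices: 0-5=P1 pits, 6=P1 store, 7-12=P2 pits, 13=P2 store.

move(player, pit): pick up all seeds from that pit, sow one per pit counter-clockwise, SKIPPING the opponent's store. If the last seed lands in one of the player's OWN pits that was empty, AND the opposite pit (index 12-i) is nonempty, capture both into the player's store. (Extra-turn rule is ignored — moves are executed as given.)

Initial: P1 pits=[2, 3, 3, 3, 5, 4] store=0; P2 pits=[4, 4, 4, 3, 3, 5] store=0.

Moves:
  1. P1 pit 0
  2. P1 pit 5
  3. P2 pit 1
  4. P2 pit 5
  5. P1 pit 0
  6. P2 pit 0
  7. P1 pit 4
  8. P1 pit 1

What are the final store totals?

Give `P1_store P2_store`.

Move 1: P1 pit0 -> P1=[0,4,4,3,5,4](0) P2=[4,4,4,3,3,5](0)
Move 2: P1 pit5 -> P1=[0,4,4,3,5,0](1) P2=[5,5,5,3,3,5](0)
Move 3: P2 pit1 -> P1=[0,4,4,3,5,0](1) P2=[5,0,6,4,4,6](1)
Move 4: P2 pit5 -> P1=[1,5,5,4,6,0](1) P2=[5,0,6,4,4,0](2)
Move 5: P1 pit0 -> P1=[0,6,5,4,6,0](1) P2=[5,0,6,4,4,0](2)
Move 6: P2 pit0 -> P1=[0,6,5,4,6,0](1) P2=[0,1,7,5,5,1](2)
Move 7: P1 pit4 -> P1=[0,6,5,4,0,1](2) P2=[1,2,8,6,5,1](2)
Move 8: P1 pit1 -> P1=[0,0,6,5,1,2](3) P2=[2,2,8,6,5,1](2)

Answer: 3 2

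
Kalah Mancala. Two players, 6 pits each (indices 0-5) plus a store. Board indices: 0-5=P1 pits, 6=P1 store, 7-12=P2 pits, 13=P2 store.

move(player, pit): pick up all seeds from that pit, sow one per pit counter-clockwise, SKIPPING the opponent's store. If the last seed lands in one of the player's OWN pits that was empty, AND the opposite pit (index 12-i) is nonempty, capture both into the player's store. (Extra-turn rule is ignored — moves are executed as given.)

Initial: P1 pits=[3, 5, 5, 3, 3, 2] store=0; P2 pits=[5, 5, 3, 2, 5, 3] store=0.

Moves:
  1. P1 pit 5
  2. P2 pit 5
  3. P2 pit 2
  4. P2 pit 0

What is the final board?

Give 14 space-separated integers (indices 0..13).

Answer: 0 6 5 3 3 0 1 0 6 1 4 7 1 7

Derivation:
Move 1: P1 pit5 -> P1=[3,5,5,3,3,0](1) P2=[6,5,3,2,5,3](0)
Move 2: P2 pit5 -> P1=[4,6,5,3,3,0](1) P2=[6,5,3,2,5,0](1)
Move 3: P2 pit2 -> P1=[0,6,5,3,3,0](1) P2=[6,5,0,3,6,0](6)
Move 4: P2 pit0 -> P1=[0,6,5,3,3,0](1) P2=[0,6,1,4,7,1](7)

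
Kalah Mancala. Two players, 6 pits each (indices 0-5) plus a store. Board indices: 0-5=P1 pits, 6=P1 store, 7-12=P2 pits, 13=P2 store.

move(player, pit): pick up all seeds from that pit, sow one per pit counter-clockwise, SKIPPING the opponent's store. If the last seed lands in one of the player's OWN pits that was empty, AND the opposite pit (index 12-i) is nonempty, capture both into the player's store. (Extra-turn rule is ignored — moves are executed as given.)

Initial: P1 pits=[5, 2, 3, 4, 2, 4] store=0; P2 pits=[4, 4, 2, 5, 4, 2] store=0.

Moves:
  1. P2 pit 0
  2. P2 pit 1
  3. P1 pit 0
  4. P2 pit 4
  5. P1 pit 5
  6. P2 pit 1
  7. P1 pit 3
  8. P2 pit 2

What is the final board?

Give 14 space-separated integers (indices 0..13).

Answer: 2 5 6 0 4 1 2 2 1 0 9 1 5 3

Derivation:
Move 1: P2 pit0 -> P1=[5,2,3,4,2,4](0) P2=[0,5,3,6,5,2](0)
Move 2: P2 pit1 -> P1=[5,2,3,4,2,4](0) P2=[0,0,4,7,6,3](1)
Move 3: P1 pit0 -> P1=[0,3,4,5,3,5](0) P2=[0,0,4,7,6,3](1)
Move 4: P2 pit4 -> P1=[1,4,5,6,3,5](0) P2=[0,0,4,7,0,4](2)
Move 5: P1 pit5 -> P1=[1,4,5,6,3,0](1) P2=[1,1,5,8,0,4](2)
Move 6: P2 pit1 -> P1=[1,4,5,6,3,0](1) P2=[1,0,6,8,0,4](2)
Move 7: P1 pit3 -> P1=[1,4,5,0,4,1](2) P2=[2,1,7,8,0,4](2)
Move 8: P2 pit2 -> P1=[2,5,6,0,4,1](2) P2=[2,1,0,9,1,5](3)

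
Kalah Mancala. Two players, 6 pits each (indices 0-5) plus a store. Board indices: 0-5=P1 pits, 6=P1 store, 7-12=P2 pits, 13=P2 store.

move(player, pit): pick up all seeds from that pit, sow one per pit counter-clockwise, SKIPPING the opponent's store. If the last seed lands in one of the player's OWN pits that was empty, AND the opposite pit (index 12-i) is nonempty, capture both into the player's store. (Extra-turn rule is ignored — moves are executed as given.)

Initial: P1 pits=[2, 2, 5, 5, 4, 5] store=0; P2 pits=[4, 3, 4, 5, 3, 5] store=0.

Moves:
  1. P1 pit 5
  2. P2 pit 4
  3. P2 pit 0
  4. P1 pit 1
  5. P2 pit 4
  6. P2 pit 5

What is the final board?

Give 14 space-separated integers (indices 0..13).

Move 1: P1 pit5 -> P1=[2,2,5,5,4,0](1) P2=[5,4,5,6,3,5](0)
Move 2: P2 pit4 -> P1=[3,2,5,5,4,0](1) P2=[5,4,5,6,0,6](1)
Move 3: P2 pit0 -> P1=[3,2,5,5,4,0](1) P2=[0,5,6,7,1,7](1)
Move 4: P1 pit1 -> P1=[3,0,6,6,4,0](1) P2=[0,5,6,7,1,7](1)
Move 5: P2 pit4 -> P1=[3,0,6,6,4,0](1) P2=[0,5,6,7,0,8](1)
Move 6: P2 pit5 -> P1=[4,1,7,7,5,0](1) P2=[0,5,6,7,0,0](4)

Answer: 4 1 7 7 5 0 1 0 5 6 7 0 0 4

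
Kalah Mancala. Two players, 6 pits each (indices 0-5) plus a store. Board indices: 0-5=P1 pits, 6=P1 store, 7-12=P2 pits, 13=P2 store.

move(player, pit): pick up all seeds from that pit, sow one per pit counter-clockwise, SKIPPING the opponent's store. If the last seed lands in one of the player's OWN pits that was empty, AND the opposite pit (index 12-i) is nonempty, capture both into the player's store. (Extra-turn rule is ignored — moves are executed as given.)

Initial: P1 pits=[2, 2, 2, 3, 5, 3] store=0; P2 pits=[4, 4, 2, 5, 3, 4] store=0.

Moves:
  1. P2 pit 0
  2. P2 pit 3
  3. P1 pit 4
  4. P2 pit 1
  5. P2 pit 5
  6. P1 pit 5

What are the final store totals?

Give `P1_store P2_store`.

Answer: 2 3

Derivation:
Move 1: P2 pit0 -> P1=[2,2,2,3,5,3](0) P2=[0,5,3,6,4,4](0)
Move 2: P2 pit3 -> P1=[3,3,3,3,5,3](0) P2=[0,5,3,0,5,5](1)
Move 3: P1 pit4 -> P1=[3,3,3,3,0,4](1) P2=[1,6,4,0,5,5](1)
Move 4: P2 pit1 -> P1=[4,3,3,3,0,4](1) P2=[1,0,5,1,6,6](2)
Move 5: P2 pit5 -> P1=[5,4,4,4,1,4](1) P2=[1,0,5,1,6,0](3)
Move 6: P1 pit5 -> P1=[5,4,4,4,1,0](2) P2=[2,1,6,1,6,0](3)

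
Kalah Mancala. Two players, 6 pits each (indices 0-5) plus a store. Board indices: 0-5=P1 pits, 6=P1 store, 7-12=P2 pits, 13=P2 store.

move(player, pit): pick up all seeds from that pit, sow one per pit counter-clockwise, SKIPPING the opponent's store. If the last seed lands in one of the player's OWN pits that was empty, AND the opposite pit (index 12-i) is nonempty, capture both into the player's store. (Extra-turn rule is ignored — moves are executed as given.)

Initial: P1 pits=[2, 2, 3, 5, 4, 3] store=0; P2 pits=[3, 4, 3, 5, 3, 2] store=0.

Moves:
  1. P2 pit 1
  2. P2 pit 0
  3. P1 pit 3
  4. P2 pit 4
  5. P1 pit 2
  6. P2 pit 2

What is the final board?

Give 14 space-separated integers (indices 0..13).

Move 1: P2 pit1 -> P1=[2,2,3,5,4,3](0) P2=[3,0,4,6,4,3](0)
Move 2: P2 pit0 -> P1=[2,2,3,5,4,3](0) P2=[0,1,5,7,4,3](0)
Move 3: P1 pit3 -> P1=[2,2,3,0,5,4](1) P2=[1,2,5,7,4,3](0)
Move 4: P2 pit4 -> P1=[3,3,3,0,5,4](1) P2=[1,2,5,7,0,4](1)
Move 5: P1 pit2 -> P1=[3,3,0,1,6,5](1) P2=[1,2,5,7,0,4](1)
Move 6: P2 pit2 -> P1=[4,3,0,1,6,5](1) P2=[1,2,0,8,1,5](2)

Answer: 4 3 0 1 6 5 1 1 2 0 8 1 5 2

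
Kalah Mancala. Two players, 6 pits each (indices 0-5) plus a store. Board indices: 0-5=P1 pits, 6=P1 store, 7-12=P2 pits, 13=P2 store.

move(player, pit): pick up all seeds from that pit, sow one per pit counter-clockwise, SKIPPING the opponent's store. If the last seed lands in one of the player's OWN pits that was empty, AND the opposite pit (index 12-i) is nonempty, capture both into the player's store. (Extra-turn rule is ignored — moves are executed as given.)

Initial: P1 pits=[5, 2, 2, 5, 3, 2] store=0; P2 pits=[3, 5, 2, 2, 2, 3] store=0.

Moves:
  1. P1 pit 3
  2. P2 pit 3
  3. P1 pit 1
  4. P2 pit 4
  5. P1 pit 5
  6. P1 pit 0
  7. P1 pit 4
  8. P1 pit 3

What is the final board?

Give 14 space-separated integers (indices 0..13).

Move 1: P1 pit3 -> P1=[5,2,2,0,4,3](1) P2=[4,6,2,2,2,3](0)
Move 2: P2 pit3 -> P1=[5,2,2,0,4,3](1) P2=[4,6,2,0,3,4](0)
Move 3: P1 pit1 -> P1=[5,0,3,0,4,3](4) P2=[4,6,0,0,3,4](0)
Move 4: P2 pit4 -> P1=[6,0,3,0,4,3](4) P2=[4,6,0,0,0,5](1)
Move 5: P1 pit5 -> P1=[6,0,3,0,4,0](5) P2=[5,7,0,0,0,5](1)
Move 6: P1 pit0 -> P1=[0,1,4,1,5,1](6) P2=[5,7,0,0,0,5](1)
Move 7: P1 pit4 -> P1=[0,1,4,1,0,2](7) P2=[6,8,1,0,0,5](1)
Move 8: P1 pit3 -> P1=[0,1,4,0,0,2](16) P2=[6,0,1,0,0,5](1)

Answer: 0 1 4 0 0 2 16 6 0 1 0 0 5 1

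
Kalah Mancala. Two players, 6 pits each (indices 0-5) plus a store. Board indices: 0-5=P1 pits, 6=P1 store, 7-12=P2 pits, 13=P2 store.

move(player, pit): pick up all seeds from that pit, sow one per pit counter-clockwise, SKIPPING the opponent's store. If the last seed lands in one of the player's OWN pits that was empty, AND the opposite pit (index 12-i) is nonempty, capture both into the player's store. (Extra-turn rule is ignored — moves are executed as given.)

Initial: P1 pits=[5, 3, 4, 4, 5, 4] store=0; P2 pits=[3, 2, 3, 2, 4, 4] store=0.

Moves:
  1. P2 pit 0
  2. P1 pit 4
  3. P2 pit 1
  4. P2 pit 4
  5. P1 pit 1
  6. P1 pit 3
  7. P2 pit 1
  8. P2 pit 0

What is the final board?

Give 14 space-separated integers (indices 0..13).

Answer: 6 0 6 0 2 7 2 0 1 8 4 0 6 1

Derivation:
Move 1: P2 pit0 -> P1=[5,3,4,4,5,4](0) P2=[0,3,4,3,4,4](0)
Move 2: P1 pit4 -> P1=[5,3,4,4,0,5](1) P2=[1,4,5,3,4,4](0)
Move 3: P2 pit1 -> P1=[5,3,4,4,0,5](1) P2=[1,0,6,4,5,5](0)
Move 4: P2 pit4 -> P1=[6,4,5,4,0,5](1) P2=[1,0,6,4,0,6](1)
Move 5: P1 pit1 -> P1=[6,0,6,5,1,6](1) P2=[1,0,6,4,0,6](1)
Move 6: P1 pit3 -> P1=[6,0,6,0,2,7](2) P2=[2,1,6,4,0,6](1)
Move 7: P2 pit1 -> P1=[6,0,6,0,2,7](2) P2=[2,0,7,4,0,6](1)
Move 8: P2 pit0 -> P1=[6,0,6,0,2,7](2) P2=[0,1,8,4,0,6](1)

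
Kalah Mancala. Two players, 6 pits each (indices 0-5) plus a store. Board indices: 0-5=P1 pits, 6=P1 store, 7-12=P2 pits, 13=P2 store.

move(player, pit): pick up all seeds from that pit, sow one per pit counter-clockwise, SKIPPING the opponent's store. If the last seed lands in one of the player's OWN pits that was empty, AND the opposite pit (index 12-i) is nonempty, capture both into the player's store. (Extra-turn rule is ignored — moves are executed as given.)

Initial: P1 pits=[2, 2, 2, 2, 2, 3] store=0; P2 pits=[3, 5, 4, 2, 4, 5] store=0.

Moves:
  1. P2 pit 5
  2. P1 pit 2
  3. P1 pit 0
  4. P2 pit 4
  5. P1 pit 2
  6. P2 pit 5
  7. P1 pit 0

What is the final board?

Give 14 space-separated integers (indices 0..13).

Answer: 0 6 0 6 3 4 0 3 5 4 2 0 0 3

Derivation:
Move 1: P2 pit5 -> P1=[3,3,3,3,2,3](0) P2=[3,5,4,2,4,0](1)
Move 2: P1 pit2 -> P1=[3,3,0,4,3,4](0) P2=[3,5,4,2,4,0](1)
Move 3: P1 pit0 -> P1=[0,4,1,5,3,4](0) P2=[3,5,4,2,4,0](1)
Move 4: P2 pit4 -> P1=[1,5,1,5,3,4](0) P2=[3,5,4,2,0,1](2)
Move 5: P1 pit2 -> P1=[1,5,0,6,3,4](0) P2=[3,5,4,2,0,1](2)
Move 6: P2 pit5 -> P1=[1,5,0,6,3,4](0) P2=[3,5,4,2,0,0](3)
Move 7: P1 pit0 -> P1=[0,6,0,6,3,4](0) P2=[3,5,4,2,0,0](3)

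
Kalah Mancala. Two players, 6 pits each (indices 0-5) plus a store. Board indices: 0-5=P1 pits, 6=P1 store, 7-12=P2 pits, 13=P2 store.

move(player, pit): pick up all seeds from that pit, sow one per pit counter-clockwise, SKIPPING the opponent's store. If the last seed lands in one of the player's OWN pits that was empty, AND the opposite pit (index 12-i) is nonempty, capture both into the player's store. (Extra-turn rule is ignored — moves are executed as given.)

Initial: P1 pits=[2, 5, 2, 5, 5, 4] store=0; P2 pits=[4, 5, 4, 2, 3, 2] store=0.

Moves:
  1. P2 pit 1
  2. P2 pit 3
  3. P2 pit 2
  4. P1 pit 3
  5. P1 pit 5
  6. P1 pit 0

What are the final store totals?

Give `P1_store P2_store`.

Move 1: P2 pit1 -> P1=[2,5,2,5,5,4](0) P2=[4,0,5,3,4,3](1)
Move 2: P2 pit3 -> P1=[2,5,2,5,5,4](0) P2=[4,0,5,0,5,4](2)
Move 3: P2 pit2 -> P1=[3,5,2,5,5,4](0) P2=[4,0,0,1,6,5](3)
Move 4: P1 pit3 -> P1=[3,5,2,0,6,5](1) P2=[5,1,0,1,6,5](3)
Move 5: P1 pit5 -> P1=[3,5,2,0,6,0](2) P2=[6,2,1,2,6,5](3)
Move 6: P1 pit0 -> P1=[0,6,3,0,6,0](4) P2=[6,2,0,2,6,5](3)

Answer: 4 3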